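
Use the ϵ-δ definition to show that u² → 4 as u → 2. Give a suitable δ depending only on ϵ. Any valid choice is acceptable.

δ = min(1, ϵ/5)

Let ϵ > 0 be given. We seek δ > 0 with 0 < |u − 2| < δ ⇒ |u² − 4| < ϵ.
Factor: u² − 4 = (u − 2)(u + 2), so |u² − 4| = |u − 2|·|u + 2|.
Restrict δ ≤ 1. Then |u − 2| < 1 gives |u| < 3, so by the triangle inequality |u + 2| ≤ 3 + 2 = 5.
Hence |u² − 4| ≤ 5|u − 2|, which is < ϵ once |u − 2| < ϵ/5.
Take δ = min(1, ϵ/5). If 0 < |u − 2| < δ then both bounds hold and |u² − 4| ≤ 5|u − 2| < 5·(ϵ/5) = ϵ.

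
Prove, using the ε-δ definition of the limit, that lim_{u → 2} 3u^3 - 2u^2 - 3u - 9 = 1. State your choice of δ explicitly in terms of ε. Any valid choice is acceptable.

Suppose ε > 0. We want δ > 0 such that 0 < |u − 2| < δ implies |(3u^3 - 2u^2 - 3u - 9) − 1| < ε.
(3u^3 - 2u^2 - 3u - 9) − 1 = 3u^3 - 2u^2 - 3u - 10 = (u − 2)(3u^2 + 4u + 5).
So |(3u^3 - 2u^2 - 3u - 9) − 1| = |u − 2|·|3u^2 + 4u + 5|.
Require δ ≤ 2. Then |u − 2| < 2 gives |u| < 4, and by the triangle inequality |3u^2 + 4u + 5| ≤ 3·4^2 + 4·4 + 5 = 69.
Hence |(3u^3 - 2u^2 - 3u - 9) − 1| ≤ 69|u − 2| < ε provided |u − 2| < ε/69.
Choosing δ = min(2, ε/69) ensures both conditions, hence |(3u^3 - 2u^2 - 3u - 9) − 1| < ε.

δ = min(2, ε/69)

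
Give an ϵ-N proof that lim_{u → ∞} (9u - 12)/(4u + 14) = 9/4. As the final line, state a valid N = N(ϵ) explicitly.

N = (87/8)/ϵ

Let ϵ > 0 be given. We seek N > 0 such that u > N implies |(9u - 12)/(4u + 14) − (9/4)| < ϵ.
(9u - 12)/(4u + 14) − (9/4) = (4(9u - 12) − 9(4u + 14)) / (4(4u + 14)) = -174/(4(4u + 14)).
For u > 0 we have 4u + 14 > 4u, so |(9u - 12)/(4u + 14) − (9/4)| = 174/(4(4u + 14)) < 174/(4·4u) = (87/8)/u.
Thus |(9u - 12)/(4u + 14) − (9/4)| < ϵ whenever u > (87/8)/ϵ.
Take N = (87/8)/ϵ. If u > N then |(9u - 12)/(4u + 14) − (9/4)| < (87/8)/u < ϵ.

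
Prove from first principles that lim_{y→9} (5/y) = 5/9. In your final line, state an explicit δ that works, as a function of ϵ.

δ = min(9/2, (81/10)ϵ)

Let ϵ > 0 be given. We seek δ > 0 such that 0 < |y − 9| < δ implies |5/y − (5/9)| < ϵ.
|5/y − (5/9)| = 5·|9 − y|/(9·|y|) = 5|y − 9|/(9|y|).
Require δ ≤ 9/2 so that |y| > 9 − 9/2 = 9/2, hence 9|y| > 81/2.
Then |5/y − (5/9)| < 5|y − 9|/(81/2), which is < ϵ when |y − 9| < (81/10)ϵ.
Take δ = min(9/2, (81/10)ϵ). Then 0 < |y − 9| < δ gives both |y − 9| < 9/2 and |y − 9| < (81/10)ϵ, so |5/y − (5/9)| < ϵ.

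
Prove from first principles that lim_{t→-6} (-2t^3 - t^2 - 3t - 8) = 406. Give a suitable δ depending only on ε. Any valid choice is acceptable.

δ = min(1, ε/244)

Let ε > 0. We want δ > 0 such that 0 < |t + 6| < δ implies |(-2t^3 - t^2 - 3t - 8) − 406| < ε.
(-2t^3 - t^2 - 3t - 8) − 406 = -2t^3 - t^2 - 3t - 414 = (t + 6)(-2t^2 + 11t - 69).
So |(-2t^3 - t^2 - 3t - 8) − 406| = |t + 6|·|-2t^2 + 11t - 69|.
Require δ ≤ 1. Then |t + 6| < 1 gives |t| < 7, and by the triangle inequality |-2t^2 + 11t - 69| ≤ 2·7^2 + 11·7 + 69 = 244.
Hence |(-2t^3 - t^2 - 3t - 8) − 406| ≤ 244|t + 6| < ε provided |t + 6| < ε/244.
Choosing δ = min(1, ε/244) ensures both conditions, hence |(-2t^3 - t^2 - 3t - 8) − 406| < ε.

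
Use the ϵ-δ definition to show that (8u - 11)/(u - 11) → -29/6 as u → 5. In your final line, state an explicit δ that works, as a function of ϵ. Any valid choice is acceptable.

δ = min(3, (18/77)ϵ)

Fix ϵ > 0. We want δ > 0 with 0 < |u − 5| < δ ⇒ |(8u - 11)/(u - 11) + 29/6| < ϵ.
Combining over a common denominator, (8u - 11)/(u - 11) + 29/6 = [(8u - 11)·(-6) − 29·(u - 11)] / [(-6)·(u - 11)] = -77(u − 5) / ((-6)(u - 11)).
So |(8u - 11)/(u - 11) + 29/6| = 77|u − 5| / (6·|u − 11|).
Require δ ≤ 3, so |u − 11| ≥ |-6| − |u − 5| > 6 − 3 = 3.
Hence |(8u - 11)/(u - 11) + 29/6| < 77|u − 5|/(6·3) = (77/18)|u − 5|, which is < ϵ once |u − 5| < (18/77)ϵ.
Take δ = min(3, (18/77)ϵ). Then 0 < |u − 5| < δ forces both bounds, so |(8u - 11)/(u - 11) + 29/6| < ϵ.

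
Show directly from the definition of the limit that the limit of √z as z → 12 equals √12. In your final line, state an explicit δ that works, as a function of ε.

Suppose ε > 0. We want δ > 0 such that 0 < |z − 12| < δ implies |√z − √12| < ε.
Rationalise: √z − √12 = (z − 12)/(√z + √12), so |√z − √12| = |z − 12|/(√z + √12).
Restrict δ ≤ 12 so that |z − 12| < 12 forces z > 0, and then √z + √12 > √12.
Hence |√z − √12| < |z − 12|/√12, which is < ε once |z − 12| < √12·ε.
Take δ = min(12, √12·ε). If 0 < |z − 12| < δ then z > 0 and |√z − √12| < |z − 12|/√12 < ε.

δ = min(12, √12·ε)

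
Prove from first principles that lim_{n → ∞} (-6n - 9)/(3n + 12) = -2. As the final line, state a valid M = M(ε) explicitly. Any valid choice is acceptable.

Let ε > 0. For n ≥ 1, |(-6n - 9)/(3n + 12) + 2| = |45|/(3(3n + 12)) = 45/(3(3n + 12)).
Since 3n + 12 ≥ 3n for n ≥ 1, this is ≤ 45/(3·3n) = 5/n.
So |(-6n - 9)/(3n + 12) + 2| < ε whenever n > 5/ε.
Take M = 5/ε. If n > M then |(-6n - 9)/(3n + 12) + 2| ≤ 5/n < ε.

M = 5/ε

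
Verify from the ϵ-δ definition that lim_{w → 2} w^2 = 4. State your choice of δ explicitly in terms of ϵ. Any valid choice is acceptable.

Let ϵ > 0. We seek δ > 0 with 0 < |w − 2| < δ ⇒ |w^2 − 4| < ϵ.
Factor: w^2 − 4 = (w − 2)(w + 2), so |w^2 − 4| = |w − 2|·|w + 2|.
Impose δ ≤ 1 so that |w| < 3; then |w + 2| ≤ 5.
Hence |w^2 − 4| ≤ 5|w − 2|, which is < ϵ once |w − 2| < ϵ/5.
Take δ = min(1, ϵ/5). If 0 < |w − 2| < δ then both bounds hold and |w^2 − 4| ≤ 5|w − 2| < 5·(ϵ/5) = ϵ.

δ = min(1, ϵ/5)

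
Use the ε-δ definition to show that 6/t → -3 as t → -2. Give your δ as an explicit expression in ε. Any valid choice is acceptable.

δ = min(1, (1/3)ε)

Let ε > 0 be given. We seek δ > 0 such that 0 < |t + 2| < δ implies |6/t + 3| < ε.
|6/t + 3| = 6·|-2 − t|/(2·|t|) = 6|t + 2|/(2|t|).
Restrict δ ≤ 1. Then |t + 2| < 1 gives |t| > 1, so 2|t| > 2.
Then |6/t + 3| < 6|t + 2|/2, which is < ε when |t + 2| < (1/3)ε.
Take δ = min(1, (1/3)ε). Then 0 < |t + 2| < δ gives both |t + 2| < 1 and |t + 2| < (1/3)ε, so |6/t + 3| < ε.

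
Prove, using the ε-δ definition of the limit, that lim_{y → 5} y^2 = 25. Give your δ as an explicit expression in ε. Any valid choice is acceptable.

δ = min(1, ε/11)

Let ε > 0 be given. We seek δ > 0 with 0 < |y − 5| < δ ⇒ |y^2 − 25| < ε.
Factor: y^2 − 25 = (y − 5)(y + 5), so |y^2 − 25| = |y − 5|·|y + 5|.
Impose δ ≤ 1 so that |y| < 6; then |y + 5| ≤ 11.
Hence |y^2 − 25| ≤ 11|y − 5|, which is < ε once |y − 5| < ε/11.
Take δ = min(1, ε/11). If 0 < |y − 5| < δ then both bounds hold and |y^2 − 25| ≤ 11|y − 5| < 11·(ε/11) = ε.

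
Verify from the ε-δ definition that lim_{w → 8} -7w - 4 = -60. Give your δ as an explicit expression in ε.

δ = ε/7

Fix ε > 0. We need δ > 0 so that 0 < |w − 8| < δ implies |(-7w - 4) + 60| < ε.
Since (-7w - 4) + 60 = -7(w − 8), we have |(-7w - 4) + 60| = 7|w − 8|.
So 7|w − 8| < ε exactly when |w − 8| < ε/7.
Take δ = ε/7. If 0 < |w − 8| < δ then |(-7w - 4) + 60| = 7|w − 8| < 7·(ε/7) = ε.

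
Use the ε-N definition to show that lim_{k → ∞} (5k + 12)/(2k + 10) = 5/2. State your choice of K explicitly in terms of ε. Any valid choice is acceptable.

Fix ε > 0. For k ≥ 1, |(5k + 12)/(2k + 10) − (5/2)| = |-26|/(2(2k + 10)) = 26/(2(2k + 10)).
Since 2k + 10 ≥ 2k for k ≥ 1, this is ≤ 26/(2·2k) = (13/2)/k.
So |(5k + 12)/(2k + 10) − (5/2)| < ε whenever k > (13/2)/ε.
Take K = (13/2)/ε. If k > K then |(5k + 12)/(2k + 10) − (5/2)| ≤ (13/2)/k < ε.

K = (13/2)/ε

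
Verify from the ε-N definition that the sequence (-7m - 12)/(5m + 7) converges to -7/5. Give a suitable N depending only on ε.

N = (11/25)/ε

Suppose ε > 0. For m ≥ 1, |(-7m - 12)/(5m + 7) + 7/5| = |-11|/(5(5m + 7)) = 11/(5(5m + 7)).
Since 5m + 7 ≥ 5m for m ≥ 1, this is ≤ 11/(5·5m) = (11/25)/m.
So |(-7m - 12)/(5m + 7) + 7/5| < ε whenever m > (11/25)/ε.
Take N = (11/25)/ε. If m > N then |(-7m - 12)/(5m + 7) + 7/5| ≤ (11/25)/m < ε.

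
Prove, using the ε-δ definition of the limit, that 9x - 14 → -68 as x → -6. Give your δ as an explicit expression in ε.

δ = ε/9

Let ε > 0 be given. We need δ > 0 so that 0 < |x + 6| < δ implies |(9x - 14) + 68| < ε.
Since (9x - 14) + 68 = 9(x + 6), we have |(9x - 14) + 68| = 9|x + 6|.
So 9|x + 6| < ε exactly when |x + 6| < ε/9.
Take δ = ε/9. If 0 < |x + 6| < δ then |(9x - 14) + 68| = 9|x + 6| < 9·(ε/9) = ε.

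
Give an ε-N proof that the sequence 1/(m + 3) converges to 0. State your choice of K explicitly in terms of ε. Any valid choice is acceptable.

Suppose ε > 0. For m ≥ 1, |1/(m + 3) − 0| = 1/(m + 3) ≤ 1/m.
We need 1/m < ε, i.e. m > 1/ε.
Take K = 1/ε. If m > K then |1/(m + 3)| ≤ 1/m < ε.

K = 1/ε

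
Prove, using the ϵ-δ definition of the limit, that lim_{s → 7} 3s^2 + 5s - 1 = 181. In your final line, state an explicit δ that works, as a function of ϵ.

δ = min(1, ϵ/50)

Let ϵ > 0 be given. We want δ > 0 such that 0 < |s − 7| < δ implies |(3s^2 + 5s - 1) − 181| < ϵ.
(3s^2 + 5s - 1) − 181 = 3s^2 + 5s - 182 = (s − 7)(3s + 26).
So |(3s^2 + 5s - 1) − 181| = |s − 7|·|3s + 26|.
Assume first that |s − 7| < 1, so |s| < 8. Then |3s + 26| ≤ 3·8 + 26 = 50.
Hence |(3s^2 + 5s - 1) − 181| ≤ 50|s − 7| < ϵ provided |s − 7| < ϵ/50.
Take δ = min(1, ϵ/50). Then 0 < |s − 7| < δ gives both |s − 7| < 1 and |s − 7| < ϵ/50, so |(3s^2 + 5s - 1) − 181| < ϵ.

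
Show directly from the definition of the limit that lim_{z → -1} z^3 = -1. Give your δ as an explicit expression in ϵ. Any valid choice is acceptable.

δ = min(2, ϵ/13)

Let ϵ > 0 be given. We seek δ > 0 with 0 < |z + 1| < δ ⇒ |z^3 + 1| < ϵ.
Factor: z^3 + 1 = (z + 1)(z^2 - z + 1), so |z^3 + 1| = |z + 1|·|z^2 - z + 1|.
Impose δ ≤ 2 so that |z| < 3; then |z^2 - z + 1| ≤ 13.
Hence |z^3 + 1| ≤ 13|z + 1|, which is < ϵ once |z + 1| < ϵ/13.
Take δ = min(2, ϵ/13). If 0 < |z + 1| < δ then both bounds hold and |z^3 + 1| ≤ 13|z + 1| < 13·(ϵ/13) = ϵ.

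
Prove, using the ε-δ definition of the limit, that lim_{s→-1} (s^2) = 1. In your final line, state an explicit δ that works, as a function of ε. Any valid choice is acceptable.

δ = min(1, ε/3)

Let ε > 0 be given. We seek δ > 0 with 0 < |s + 1| < δ ⇒ |s^2 − 1| < ε.
Factor: s^2 − 1 = (s + 1)(s - 1), so |s^2 − 1| = |s + 1|·|s - 1|.
Impose δ ≤ 1 so that |s| < 2; then |s - 1| ≤ 3.
Hence |s^2 − 1| ≤ 3|s + 1|, which is < ε once |s + 1| < ε/3.
Take δ = min(1, ε/3). If 0 < |s + 1| < δ then both bounds hold and |s^2 − 1| ≤ 3|s + 1| < 3·(ε/3) = ε.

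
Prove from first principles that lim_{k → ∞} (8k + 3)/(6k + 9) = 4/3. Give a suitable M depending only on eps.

Let eps > 0. For k ≥ 1, |(8k + 3)/(6k + 9) − (4/3)| = |-54|/(6(6k + 9)) = 54/(6(6k + 9)).
Since 6k + 9 ≥ 6k for k ≥ 1, this is ≤ 54/(6·6k) = (3/2)/k.
So |(8k + 3)/(6k + 9) − (4/3)| < eps whenever k > (3/2)/eps.
Take M = (3/2)/eps. If k > M then |(8k + 3)/(6k + 9) − (4/3)| ≤ (3/2)/k < eps.

M = (3/2)/eps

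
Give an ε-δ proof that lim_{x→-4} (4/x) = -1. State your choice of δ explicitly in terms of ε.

Fix ε > 0. We seek δ > 0 such that 0 < |x + 4| < δ implies |4/x + 1| < ε.
|4/x + 1| = 4·|-4 − x|/(4·|x|) = 4|x + 4|/(4|x|).
Require δ ≤ 2 so that |x| > 4 − 2 = 2, hence 4|x| > 8.
Then |4/x + 1| < 4|x + 4|/8, which is < ε when |x + 4| < 2ε.
Take δ = min(2, 2ε). Then 0 < |x + 4| < δ gives both |x + 4| < 2 and |x + 4| < 2ε, so |4/x + 1| < ε.

δ = min(2, 2ε)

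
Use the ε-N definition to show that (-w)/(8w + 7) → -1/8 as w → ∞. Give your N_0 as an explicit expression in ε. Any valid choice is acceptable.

Fix ε > 0. We seek N_0 > 0 such that w > N_0 implies |(-w)/(8w + 7) + 1/8| < ε.
(-w)/(8w + 7) + 1/8 = (8(-w) − (-1)(8w + 7)) / (8(8w + 7)) = 7/(8(8w + 7)).
For w > 0 we have 8w + 7 > 8w, so |(-w)/(8w + 7) + 1/8| = 7/(8(8w + 7)) < 7/(8·8w) = (7/64)/w.
Thus |(-w)/(8w + 7) + 1/8| < ε whenever w > (7/64)/ε.
Take N_0 = (7/64)/ε. If w > N_0 then |(-w)/(8w + 7) + 1/8| < (7/64)/w < ε.

N_0 = (7/64)/ε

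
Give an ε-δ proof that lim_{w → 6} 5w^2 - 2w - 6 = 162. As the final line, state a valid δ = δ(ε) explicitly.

δ = min(1, ε/63)

Fix ε > 0. We want δ > 0 such that 0 < |w − 6| < δ implies |(5w^2 - 2w - 6) − 162| < ε.
(5w^2 - 2w - 6) − 162 = 5w^2 - 2w - 168 = (w − 6)(5w + 28).
So |(5w^2 - 2w - 6) − 162| = |w − 6|·|5w + 28|.
Assume first that |w − 6| < 1, so |w| < 7. Then |5w + 28| ≤ 5·7 + 28 = 63.
Hence |(5w^2 - 2w - 6) − 162| ≤ 63|w − 6| < ε provided |w − 6| < ε/63.
Take δ = min(1, ε/63). Then 0 < |w − 6| < δ gives both |w − 6| < 1 and |w − 6| < ε/63, so |(5w^2 - 2w - 6) − 162| < ε.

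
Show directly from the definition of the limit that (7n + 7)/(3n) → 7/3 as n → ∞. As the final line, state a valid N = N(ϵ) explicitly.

N = (7/3)/ϵ

Suppose ϵ > 0. For n ≥ 1, |(7n + 7)/(3n) − (7/3)| = |21|/(3(3n)) = 21/(3(3n)).
Since 3n ≥ 3n for n ≥ 1, this is ≤ 21/(3·3n) = (7/3)/n.
So |(7n + 7)/(3n) − (7/3)| < ϵ whenever n > (7/3)/ϵ.
Take N = (7/3)/ϵ. If n > N then |(7n + 7)/(3n) − (7/3)| ≤ (7/3)/n < ϵ.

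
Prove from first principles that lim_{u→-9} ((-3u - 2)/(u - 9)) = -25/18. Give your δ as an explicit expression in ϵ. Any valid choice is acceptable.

Let ϵ > 0 be given. We want δ > 0 with 0 < |u + 9| < δ ⇒ |(-3u - 2)/(u - 9) + 25/18| < ϵ.
Combining over a common denominator, (-3u - 2)/(u - 9) + 25/18 = [(-3u - 2)·(-18) − 25·(u - 9)] / [(-18)·(u - 9)] = 29(u + 9) / ((-18)(u - 9)).
So |(-3u - 2)/(u - 9) + 25/18| = 29|u + 9| / (18·|u − 9|).
Require δ ≤ 9, so |u − 9| ≥ |-18| − |u + 9| > 18 − 9 = 9.
Hence |(-3u - 2)/(u - 9) + 25/18| < 29|u + 9|/(18·9) = (29/162)|u + 9|, which is < ϵ once |u + 9| < (162/29)ϵ.
Take δ = min(9, (162/29)ϵ). Then 0 < |u + 9| < δ forces both bounds, so |(-3u - 2)/(u - 9) + 25/18| < ϵ.

δ = min(9, (162/29)ϵ)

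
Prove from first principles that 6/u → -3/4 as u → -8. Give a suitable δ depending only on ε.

Suppose ε > 0. We seek δ > 0 such that 0 < |u + 8| < δ implies |6/u + 3/4| < ε.
|6/u + 3/4| = 6·|-8 − u|/(8·|u|) = 6|u + 8|/(8|u|).
Restrict δ ≤ 4. Then |u + 8| < 4 gives |u| > 4, so 8|u| > 32.
Then |6/u + 3/4| < 6|u + 8|/32, which is < ε when |u + 8| < (16/3)ε.
Take δ = min(4, (16/3)ε). Then 0 < |u + 8| < δ gives both |u + 8| < 4 and |u + 8| < (16/3)ε, so |6/u + 3/4| < ε.

δ = min(4, (16/3)ε)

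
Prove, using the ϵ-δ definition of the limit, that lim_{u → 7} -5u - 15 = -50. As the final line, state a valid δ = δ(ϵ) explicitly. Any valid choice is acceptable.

δ = ϵ/5

Let ϵ > 0 be given. We need δ > 0 so that 0 < |u − 7| < δ implies |(-5u - 15) + 50| < ϵ.
Since (-5u - 15) + 50 = -5(u − 7), we have |(-5u - 15) + 50| = 5|u − 7|.
Thus it suffices that |u − 7| < ϵ/5.
Choosing δ = ϵ/5 gives |(-5u - 15) + 50| = 5|u − 7| < ϵ whenever |u − 7| < δ.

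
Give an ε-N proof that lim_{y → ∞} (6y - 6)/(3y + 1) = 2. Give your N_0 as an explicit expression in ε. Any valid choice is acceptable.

Let ε > 0. We seek N_0 > 0 such that y > N_0 implies |(6y - 6)/(3y + 1) − 2| < ε.
(6y - 6)/(3y + 1) − 2 = (3(6y - 6) − 6(3y + 1)) / (3(3y + 1)) = -24/(3(3y + 1)).
For y > 0 we have 3y + 1 > 3y, so |(6y - 6)/(3y + 1) − 2| = 24/(3(3y + 1)) < 24/(3·3y) = (8/3)/y.
Thus |(6y - 6)/(3y + 1) − 2| < ε whenever y > (8/3)/ε.
Take N_0 = (8/3)/ε. If y > N_0 then |(6y - 6)/(3y + 1) − 2| < (8/3)/y < ε.

N_0 = (8/3)/ε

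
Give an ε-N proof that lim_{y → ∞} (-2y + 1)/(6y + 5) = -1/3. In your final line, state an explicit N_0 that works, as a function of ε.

Fix ε > 0. We seek N_0 > 0 such that y > N_0 implies |(-2y + 1)/(6y + 5) + 1/3| < ε.
(-2y + 1)/(6y + 5) + 1/3 = (6(-2y + 1) − (-2)(6y + 5)) / (6(6y + 5)) = 16/(6(6y + 5)).
For y > 0 we have 6y + 5 > 6y, so |(-2y + 1)/(6y + 5) + 1/3| = 16/(6(6y + 5)) < 16/(6·6y) = (4/9)/y.
Thus |(-2y + 1)/(6y + 5) + 1/3| < ε whenever y > (4/9)/ε.
Take N_0 = (4/9)/ε. If y > N_0 then |(-2y + 1)/(6y + 5) + 1/3| < (4/9)/y < ε.

N_0 = (4/9)/ε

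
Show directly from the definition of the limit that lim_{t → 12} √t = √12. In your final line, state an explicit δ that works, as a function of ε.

δ = min(12, √12·ε)

Let ε > 0. We want δ > 0 such that 0 < |t − 12| < δ implies |√t − √12| < ε.
Rationalise: √t − √12 = (t − 12)/(√t + √12), so |√t − √12| = |t − 12|/(√t + √12).
Restrict δ ≤ 12 so that |t − 12| < 12 forces t > 0, and then √t + √12 > √12.
Hence |√t − √12| < |t − 12|/√12, which is < ε once |t − 12| < √12·ε.
Take δ = min(12, √12·ε). If 0 < |t − 12| < δ then t > 0 and |√t − √12| < |t − 12|/√12 < ε.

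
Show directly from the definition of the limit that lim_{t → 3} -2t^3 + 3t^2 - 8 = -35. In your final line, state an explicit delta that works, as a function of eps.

Fix eps > 0. We want delta > 0 such that 0 < |t − 3| < delta implies |(-2t^3 + 3t^2 - 8) + 35| < eps.
(-2t^3 + 3t^2 - 8) + 35 = -2t^3 + 3t^2 + 27 = (t − 3)(-2t^2 - 3t - 9).
So |(-2t^3 + 3t^2 - 8) + 35| = |t − 3|·|-2t^2 - 3t - 9|.
Assume first that |t − 3| < 2, so |t| < 5. Then |-2t^2 - 3t - 9| ≤ 2·5^2 + 3·5 + 9 = 74.
Hence |(-2t^3 + 3t^2 - 8) + 35| ≤ 74|t − 3| < eps provided |t − 3| < eps/74.
Take delta = min(2, eps/74). Then 0 < |t − 3| < delta gives both |t − 3| < 2 and |t − 3| < eps/74, so |(-2t^3 + 3t^2 - 8) + 35| < eps.

delta = min(2, eps/74)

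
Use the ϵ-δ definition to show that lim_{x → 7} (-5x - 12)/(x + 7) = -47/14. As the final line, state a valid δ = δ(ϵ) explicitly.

δ = min(7, (98/23)ϵ)

Suppose ϵ > 0. We want δ > 0 with 0 < |x − 7| < δ ⇒ |(-5x - 12)/(x + 7) + 47/14| < ϵ.
Combining over a common denominator, (-5x - 12)/(x + 7) + 47/14 = [(-5x - 12)·14 − (-47)·(x + 7)] / [14·(x + 7)] = -23(x − 7) / (14(x + 7)).
So |(-5x - 12)/(x + 7) + 47/14| = 23|x − 7| / (14·|x + 7|).
Require δ ≤ 7, so |x + 7| ≥ |14| − |x − 7| > 14 − 7 = 7.
Hence |(-5x - 12)/(x + 7) + 47/14| < 23|x − 7|/(14·7) = (23/98)|x − 7|, which is < ϵ once |x − 7| < (98/23)ϵ.
Take δ = min(7, (98/23)ϵ). Then 0 < |x − 7| < δ forces both bounds, so |(-5x - 12)/(x + 7) + 47/14| < ϵ.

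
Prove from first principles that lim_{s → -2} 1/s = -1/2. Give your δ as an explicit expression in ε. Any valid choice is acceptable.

δ = min(1, 2ε)

Let ε > 0 be given. We seek δ > 0 such that 0 < |s + 2| < δ implies |1/s + 1/2| < ε.
|1/s + 1/2| = |-2 − s|/(2·|s|) = |s + 2|/(2|s|).
Require δ ≤ 1 so that |s| > 2 − 1 = 1, hence 2|s| > 2.
Then |1/s + 1/2| < |s + 2|/2, which is < ε when |s + 2| < 2ε.
Take δ = min(1, 2ε). Then 0 < |s + 2| < δ gives both |s + 2| < 1 and |s + 2| < 2ε, so |1/s + 1/2| < ε.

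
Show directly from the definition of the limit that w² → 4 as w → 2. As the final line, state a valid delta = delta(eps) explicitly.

Let eps > 0 be given. We seek delta > 0 with 0 < |w − 2| < delta ⇒ |w² − 4| < eps.
Factor: w² − 4 = (w − 2)(w + 2), so |w² − 4| = |w − 2|·|w + 2|.
Impose delta ≤ 2 so that |w| < 4; then |w + 2| ≤ 6.
Hence |w² − 4| ≤ 6|w − 2|, which is < eps once |w − 2| < eps/6.
Take delta = min(2, eps/6). If 0 < |w − 2| < delta then both bounds hold and |w² − 4| ≤ 6|w − 2| < 6·(eps/6) = eps.

delta = min(2, eps/6)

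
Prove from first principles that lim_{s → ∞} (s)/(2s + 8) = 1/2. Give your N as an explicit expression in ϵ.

N = 2/ϵ

Let ϵ > 0. We seek N > 0 such that s > N implies |(s)/(2s + 8) − (1/2)| < ϵ.
(s)/(2s + 8) − (1/2) = (2(s) − (2s + 8)) / (2(2s + 8)) = -8/(2(2s + 8)).
For s > 0 we have 2s + 8 > 2s, so |(s)/(2s + 8) − (1/2)| = 8/(2(2s + 8)) < 8/(2·2s) = 2/s.
Thus |(s)/(2s + 8) − (1/2)| < ϵ whenever s > 2/ϵ.
Take N = 2/ϵ. If s > N then |(s)/(2s + 8) − (1/2)| < 2/s < ϵ.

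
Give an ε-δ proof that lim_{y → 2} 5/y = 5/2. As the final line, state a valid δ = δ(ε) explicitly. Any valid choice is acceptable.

Suppose ε > 0. We seek δ > 0 such that 0 < |y − 2| < δ implies |5/y − (5/2)| < ε.
|5/y − (5/2)| = 5·|2 − y|/(2·|y|) = 5|y − 2|/(2|y|).
Require δ ≤ 1 so that |y| > 2 − 1 = 1, hence 2|y| > 2.
Then |5/y − (5/2)| < 5|y − 2|/2, which is < ε when |y − 2| < (2/5)ε.
Take δ = min(1, (2/5)ε). Then 0 < |y − 2| < δ gives both |y − 2| < 1 and |y − 2| < (2/5)ε, so |5/y − (5/2)| < ε.

δ = min(1, (2/5)ε)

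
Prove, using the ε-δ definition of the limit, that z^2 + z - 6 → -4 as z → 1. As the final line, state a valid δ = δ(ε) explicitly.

δ = min(1, ε/4)

Let ε > 0 be given. We want δ > 0 such that 0 < |z − 1| < δ implies |(z^2 + z - 6) + 4| < ε.
(z^2 + z - 6) + 4 = z^2 + z - 2 = (z − 1)(z + 2).
So |(z^2 + z - 6) + 4| = |z − 1|·|z + 2|.
Assume first that |z − 1| < 1, so |z| < 2. Then |z + 2| ≤ 2 + 2 = 4.
Hence |(z^2 + z - 6) + 4| ≤ 4|z − 1| < ε provided |z − 1| < ε/4.
Choosing δ = min(1, ε/4) ensures both conditions, hence |(z^2 + z - 6) + 4| < ε.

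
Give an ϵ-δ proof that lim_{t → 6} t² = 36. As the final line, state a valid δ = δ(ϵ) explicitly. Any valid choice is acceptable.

δ = min(2, ϵ/14)

Let ϵ > 0. We seek δ > 0 with 0 < |t − 6| < δ ⇒ |t² − 36| < ϵ.
Factor: t² − 36 = (t − 6)(t + 6), so |t² − 36| = |t − 6|·|t + 6|.
Impose δ ≤ 2 so that |t| < 8; then |t + 6| ≤ 14.
Hence |t² − 36| ≤ 14|t − 6|, which is < ϵ once |t − 6| < ϵ/14.
Take δ = min(2, ϵ/14). If 0 < |t − 6| < δ then both bounds hold and |t² − 36| ≤ 14|t − 6| < 14·(ϵ/14) = ϵ.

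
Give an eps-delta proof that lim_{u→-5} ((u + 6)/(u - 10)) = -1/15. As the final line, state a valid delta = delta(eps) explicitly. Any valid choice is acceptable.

Fix eps > 0. We want delta > 0 with 0 < |u + 5| < delta ⇒ |(u + 6)/(u - 10) + 1/15| < eps.
Combining over a common denominator, (u + 6)/(u - 10) + 1/15 = [(u + 6)·(-15) − 1·(u - 10)] / [(-15)·(u - 10)] = -16(u + 5) / ((-15)(u - 10)).
So |(u + 6)/(u - 10) + 1/15| = 16|u + 5| / (15·|u − 10|).
Restrict delta ≤ 15/2. Then |u + 5| < 15/2 gives |u − 10| = |(u + 5) + (-15)| ≥ 15 − 15/2 = 15/2.
Hence |(u + 6)/(u - 10) + 1/15| < 16|u + 5|/(15·(15/2)) = (32/225)|u + 5|, which is < eps once |u + 5| < (225/32)eps.
Take delta = min(15/2, (225/32)eps). Then 0 < |u + 5| < delta forces both bounds, so |(u + 6)/(u - 10) + 1/15| < eps.

delta = min(15/2, (225/32)eps)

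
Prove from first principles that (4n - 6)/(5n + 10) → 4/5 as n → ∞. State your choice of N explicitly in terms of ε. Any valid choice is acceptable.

N = (14/5)/ε

Let ε > 0 be given. For n ≥ 1, |(4n - 6)/(5n + 10) − (4/5)| = |-70|/(5(5n + 10)) = 70/(5(5n + 10)).
Since 5n + 10 ≥ 5n for n ≥ 1, this is ≤ 70/(5·5n) = (14/5)/n.
So |(4n - 6)/(5n + 10) − (4/5)| < ε whenever n > (14/5)/ε.
Take N = (14/5)/ε. If n > N then |(4n - 6)/(5n + 10) − (4/5)| ≤ (14/5)/n < ε.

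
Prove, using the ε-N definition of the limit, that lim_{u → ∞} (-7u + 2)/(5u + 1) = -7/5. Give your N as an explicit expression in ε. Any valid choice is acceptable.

Fix ε > 0. We seek N > 0 such that u > N implies |(-7u + 2)/(5u + 1) + 7/5| < ε.
(-7u + 2)/(5u + 1) + 7/5 = (5(-7u + 2) − (-7)(5u + 1)) / (5(5u + 1)) = 17/(5(5u + 1)).
For u > 0 we have 5u + 1 > 5u, so |(-7u + 2)/(5u + 1) + 7/5| = 17/(5(5u + 1)) < 17/(5·5u) = (17/25)/u.
Thus |(-7u + 2)/(5u + 1) + 7/5| < ε whenever u > (17/25)/ε.
Take N = (17/25)/ε. If u > N then |(-7u + 2)/(5u + 1) + 7/5| < (17/25)/u < ε.

N = (17/25)/ε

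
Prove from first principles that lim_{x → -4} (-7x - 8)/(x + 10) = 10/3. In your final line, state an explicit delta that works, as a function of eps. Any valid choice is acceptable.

Let eps > 0 be given. We want delta > 0 with 0 < |x + 4| < delta ⇒ |(-7x - 8)/(x + 10) − (10/3)| < eps.
Combining over a common denominator, (-7x - 8)/(x + 10) − (10/3) = [(-7x - 8)·6 − 20·(x + 10)] / [6·(x + 10)] = -62(x + 4) / (6(x + 10)).
So |(-7x - 8)/(x + 10) − (10/3)| = 62|x + 4| / (6·|x + 10|).
Require delta ≤ 3, so |x + 10| ≥ |6| − |x + 4| > 6 − 3 = 3.
Hence |(-7x - 8)/(x + 10) − (10/3)| < 62|x + 4|/(6·3) = (31/9)|x + 4|, which is < eps once |x + 4| < (9/31)eps.
Take delta = min(3, (9/31)eps). Then 0 < |x + 4| < delta forces both bounds, so |(-7x - 8)/(x + 10) − (10/3)| < eps.

delta = min(3, (9/31)eps)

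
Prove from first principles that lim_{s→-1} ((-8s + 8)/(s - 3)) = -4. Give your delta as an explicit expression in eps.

delta = min(2, (1/2)eps)

Suppose eps > 0. We want delta > 0 with 0 < |s + 1| < delta ⇒ |(-8s + 8)/(s - 3) + 4| < eps.
Combining over a common denominator, (-8s + 8)/(s - 3) + 4 = [(-8s + 8)·(-4) − 16·(s - 3)] / [(-4)·(s - 3)] = 16(s + 1) / ((-4)(s - 3)).
So |(-8s + 8)/(s - 3) + 4| = 16|s + 1| / (4·|s − 3|).
Require delta ≤ 2, so |s − 3| ≥ |-4| − |s + 1| > 4 − 2 = 2.
Hence |(-8s + 8)/(s - 3) + 4| < 16|s + 1|/(4·2) = 2|s + 1|, which is < eps once |s + 1| < (1/2)eps.
Take delta = min(2, (1/2)eps). Then 0 < |s + 1| < delta forces both bounds, so |(-8s + 8)/(s - 3) + 4| < eps.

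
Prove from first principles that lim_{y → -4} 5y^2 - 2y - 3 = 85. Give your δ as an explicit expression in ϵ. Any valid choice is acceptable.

δ = min(1, ϵ/47)

Let ϵ > 0. We want δ > 0 such that 0 < |y + 4| < δ implies |(5y^2 - 2y - 3) − 85| < ϵ.
(5y^2 - 2y - 3) − 85 = 5y^2 - 2y - 88 = (y + 4)(5y - 22).
So |(5y^2 - 2y - 3) − 85| = |y + 4|·|5y - 22|.
Require δ ≤ 1. Then |y + 4| < 1 gives |y| < 5, and by the triangle inequality |5y - 22| ≤ 5·5 + 22 = 47.
Hence |(5y^2 - 2y - 3) − 85| ≤ 47|y + 4| < ϵ provided |y + 4| < ϵ/47.
Take δ = min(1, ϵ/47). Then 0 < |y + 4| < δ gives both |y + 4| < 1 and |y + 4| < ϵ/47, so |(5y^2 - 2y - 3) − 85| < ϵ.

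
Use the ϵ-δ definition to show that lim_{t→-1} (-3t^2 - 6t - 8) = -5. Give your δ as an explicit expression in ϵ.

δ = min(1, ϵ/9)

Let ϵ > 0. We want δ > 0 such that 0 < |t + 1| < δ implies |(-3t^2 - 6t - 8) + 5| < ϵ.
(-3t^2 - 6t - 8) + 5 = -3t^2 - 6t - 3 = (t + 1)(-3t - 3).
So |(-3t^2 - 6t - 8) + 5| = |t + 1|·|-3t - 3|.
Assume first that |t + 1| < 1, so |t| < 2. Then |-3t - 3| ≤ 3·2 + 3 = 9.
Hence |(-3t^2 - 6t - 8) + 5| ≤ 9|t + 1| < ϵ provided |t + 1| < ϵ/9.
Choosing δ = min(1, ϵ/9) ensures both conditions, hence |(-3t^2 - 6t - 8) + 5| < ϵ.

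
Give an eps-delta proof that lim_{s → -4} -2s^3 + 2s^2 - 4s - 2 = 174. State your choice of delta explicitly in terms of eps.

Let eps > 0. We want delta > 0 such that 0 < |s + 4| < delta implies |(-2s^3 + 2s^2 - 4s - 2) − 174| < eps.
(-2s^3 + 2s^2 - 4s - 2) − 174 = -2s^3 + 2s^2 - 4s - 176 = (s + 4)(-2s^2 + 10s - 44).
So |(-2s^3 + 2s^2 - 4s - 2) − 174| = |s + 4|·|-2s^2 + 10s - 44|.
Assume first that |s + 4| < 2, so |s| < 6. Then |-2s^2 + 10s - 44| ≤ 2·6^2 + 10·6 + 44 = 176.
Hence |(-2s^3 + 2s^2 - 4s - 2) − 174| ≤ 176|s + 4| < eps provided |s + 4| < eps/176.
Choosing delta = min(2, eps/176) ensures both conditions, hence |(-2s^3 + 2s^2 - 4s - 2) − 174| < eps.

delta = min(2, eps/176)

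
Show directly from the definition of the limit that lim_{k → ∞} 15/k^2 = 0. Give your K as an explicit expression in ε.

K = (15/ε)^{1/2}

Let ε > 0 be given. For k ≥ 1, |15/k^2 − 0| = 15/k^2.
15/k^2 < ε ⇔ k^2 > 15/ε ⇔ k > (15/ε)^{1/2}.
Take K = (15/ε)^{1/2}. Then k > K implies 15/k^2 < ε.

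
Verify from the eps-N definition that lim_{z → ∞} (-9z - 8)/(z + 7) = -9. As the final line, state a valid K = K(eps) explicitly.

Let eps > 0 be given. We seek K > 0 such that z > K implies |(-9z - 8)/(z + 7) + 9| < eps.
(-9z - 8)/(z + 7) + 9 = ((-9z - 8) − (-9)(z + 7)) / ((z + 7)) = 55/((z + 7)).
For z > 0 we have z + 7 > z, so |(-9z - 8)/(z + 7) + 9| = 55/((z + 7)) < 55/(z) = 55/z.
Thus |(-9z - 8)/(z + 7) + 9| < eps whenever z > 55/eps.
Take K = 55/eps. If z > K then |(-9z - 8)/(z + 7) + 9| < 55/z < eps.

K = 55/eps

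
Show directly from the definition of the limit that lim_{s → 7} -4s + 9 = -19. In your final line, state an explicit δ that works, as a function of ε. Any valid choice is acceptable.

Let ε > 0. We need δ > 0 so that 0 < |s − 7| < δ implies |(-4s + 9) + 19| < ε.
Since (-4s + 9) + 19 = -4(s − 7), we have |(-4s + 9) + 19| = 4|s − 7|.
Thus it suffices that |s − 7| < ε/4.
Take δ = ε/4. If 0 < |s − 7| < δ then |(-4s + 9) + 19| = 4|s − 7| < 4·(ε/4) = ε.

δ = ε/4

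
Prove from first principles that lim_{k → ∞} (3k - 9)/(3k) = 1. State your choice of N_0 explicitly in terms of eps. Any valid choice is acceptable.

Let eps > 0 be given. For k ≥ 1, |(3k - 9)/(3k) − 1| = |-27|/(3(3k)) = 27/(3(3k)).
Since 3k ≥ 3k for k ≥ 1, this is ≤ 27/(3·3k) = 3/k.
So |(3k - 9)/(3k) − 1| < eps whenever k > 3/eps.
Take N_0 = 3/eps. If k > N_0 then |(3k - 9)/(3k) − 1| ≤ 3/k < eps.

N_0 = 3/eps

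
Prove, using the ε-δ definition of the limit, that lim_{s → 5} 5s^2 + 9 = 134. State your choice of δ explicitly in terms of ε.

Let ε > 0 be given. We want δ > 0 such that 0 < |s − 5| < δ implies |(5s^2 + 9) − 134| < ε.
(5s^2 + 9) − 134 = 5s^2 - 125 = (s − 5)(5s + 25).
So |(5s^2 + 9) − 134| = |s − 5|·|5s + 25|.
Require δ ≤ 1. Then |s − 5| < 1 gives |s| < 6, and by the triangle inequality |5s + 25| ≤ 5·6 + 25 = 55.
Hence |(5s^2 + 9) − 134| ≤ 55|s − 5| < ε provided |s − 5| < ε/55.
Take δ = min(1, ε/55). Then 0 < |s − 5| < δ gives both |s − 5| < 1 and |s − 5| < ε/55, so |(5s^2 + 9) − 134| < ε.

δ = min(1, ε/55)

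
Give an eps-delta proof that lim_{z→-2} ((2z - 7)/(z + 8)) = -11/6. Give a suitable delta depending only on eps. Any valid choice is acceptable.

delta = min(3, (18/23)eps)

Suppose eps > 0. We want delta > 0 with 0 < |z + 2| < delta ⇒ |(2z - 7)/(z + 8) + 11/6| < eps.
Combining over a common denominator, (2z - 7)/(z + 8) + 11/6 = [(2z - 7)·6 − (-11)·(z + 8)] / [6·(z + 8)] = 23(z + 2) / (6(z + 8)).
So |(2z - 7)/(z + 8) + 11/6| = 23|z + 2| / (6·|z + 8|).
Restrict delta ≤ 3. Then |z + 2| < 3 gives |z + 8| = |(z + 2) + 6| ≥ 6 − 3 = 3.
Hence |(2z - 7)/(z + 8) + 11/6| < 23|z + 2|/(6·3) = (23/18)|z + 2|, which is < eps once |z + 2| < (18/23)eps.
Take delta = min(3, (18/23)eps). Then 0 < |z + 2| < delta forces both bounds, so |(2z - 7)/(z + 8) + 11/6| < eps.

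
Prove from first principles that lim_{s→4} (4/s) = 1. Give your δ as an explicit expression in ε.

δ = min(2, 2ε)

Let ε > 0. We seek δ > 0 such that 0 < |s − 4| < δ implies |4/s − 1| < ε.
|4/s − 1| = 4·|4 − s|/(4·|s|) = 4|s − 4|/(4|s|).
Restrict δ ≤ 2. Then |s − 4| < 2 gives |s| > 2, so 4|s| > 8.
Then |4/s − 1| < 4|s − 4|/8, which is < ε when |s − 4| < 2ε.
Take δ = min(2, 2ε). Then 0 < |s − 4| < δ gives both |s − 4| < 2 and |s − 4| < 2ε, so |4/s − 1| < ε.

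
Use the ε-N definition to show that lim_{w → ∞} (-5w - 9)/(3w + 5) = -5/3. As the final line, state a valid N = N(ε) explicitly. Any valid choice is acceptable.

Let ε > 0 be given. We seek N > 0 such that w > N implies |(-5w - 9)/(3w + 5) + 5/3| < ε.
(-5w - 9)/(3w + 5) + 5/3 = (3(-5w - 9) − (-5)(3w + 5)) / (3(3w + 5)) = -2/(3(3w + 5)).
For w > 0 we have 3w + 5 > 3w, so |(-5w - 9)/(3w + 5) + 5/3| = 2/(3(3w + 5)) < 2/(3·3w) = (2/9)/w.
Thus |(-5w - 9)/(3w + 5) + 5/3| < ε whenever w > (2/9)/ε.
Take N = (2/9)/ε. If w > N then |(-5w - 9)/(3w + 5) + 5/3| < (2/9)/w < ε.

N = (2/9)/ε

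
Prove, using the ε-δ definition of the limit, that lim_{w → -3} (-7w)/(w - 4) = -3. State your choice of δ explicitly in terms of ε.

Fix ε > 0. We want δ > 0 with 0 < |w + 3| < δ ⇒ |(-7w)/(w - 4) + 3| < ε.
Combining over a common denominator, (-7w)/(w - 4) + 3 = [(-7w)·(-7) − 21·(w - 4)] / [(-7)·(w - 4)] = 28(w + 3) / ((-7)(w - 4)).
So |(-7w)/(w - 4) + 3| = 28|w + 3| / (7·|w − 4|).
Require δ ≤ 7/2, so |w − 4| ≥ |-7| − |w + 3| > 7 − 7/2 = 7/2.
Hence |(-7w)/(w - 4) + 3| < 28|w + 3|/(7·(7/2)) = (8/7)|w + 3|, which is < ε once |w + 3| < (7/8)ε.
Take δ = min(7/2, (7/8)ε). Then 0 < |w + 3| < δ forces both bounds, so |(-7w)/(w - 4) + 3| < ε.

δ = min(7/2, (7/8)ε)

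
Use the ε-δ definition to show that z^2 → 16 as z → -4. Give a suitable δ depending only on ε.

Suppose ε > 0. We seek δ > 0 with 0 < |z + 4| < δ ⇒ |z^2 − 16| < ε.
Factor: z^2 − 16 = (z + 4)(z - 4), so |z^2 − 16| = |z + 4|·|z - 4|.
Restrict δ ≤ 1. Then |z + 4| < 1 gives |z| < 5, so by the triangle inequality |z - 4| ≤ 5 + 4 = 9.
Hence |z^2 − 16| ≤ 9|z + 4|, which is < ε once |z + 4| < ε/9.
Take δ = min(1, ε/9). If 0 < |z + 4| < δ then both bounds hold and |z^2 − 16| ≤ 9|z + 4| < 9·(ε/9) = ε.

δ = min(1, ε/9)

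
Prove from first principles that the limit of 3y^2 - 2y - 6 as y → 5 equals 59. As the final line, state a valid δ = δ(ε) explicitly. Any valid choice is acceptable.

δ = min(1, ε/31)

Let ε > 0. We want δ > 0 such that 0 < |y − 5| < δ implies |(3y^2 - 2y - 6) − 59| < ε.
(3y^2 - 2y - 6) − 59 = 3y^2 - 2y - 65 = (y − 5)(3y + 13).
So |(3y^2 - 2y - 6) − 59| = |y − 5|·|3y + 13|.
Require δ ≤ 1. Then |y − 5| < 1 gives |y| < 6, and by the triangle inequality |3y + 13| ≤ 3·6 + 13 = 31.
Hence |(3y^2 - 2y - 6) − 59| ≤ 31|y − 5| < ε provided |y − 5| < ε/31.
Take δ = min(1, ε/31). Then 0 < |y − 5| < δ gives both |y − 5| < 1 and |y − 5| < ε/31, so |(3y^2 - 2y - 6) − 59| < ε.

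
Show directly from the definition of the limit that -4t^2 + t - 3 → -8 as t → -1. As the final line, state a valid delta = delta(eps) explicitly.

Let eps > 0. We want delta > 0 such that 0 < |t + 1| < delta implies |(-4t^2 + t - 3) + 8| < eps.
(-4t^2 + t - 3) + 8 = -4t^2 + t + 5 = (t + 1)(-4t + 5).
So |(-4t^2 + t - 3) + 8| = |t + 1|·|-4t + 5|.
Require delta ≤ 1. Then |t + 1| < 1 gives |t| < 2, and by the triangle inequality |-4t + 5| ≤ 4·2 + 5 = 13.
Hence |(-4t^2 + t - 3) + 8| ≤ 13|t + 1| < eps provided |t + 1| < eps/13.
Take delta = min(1, eps/13). Then 0 < |t + 1| < delta gives both |t + 1| < 1 and |t + 1| < eps/13, so |(-4t^2 + t - 3) + 8| < eps.

delta = min(1, eps/13)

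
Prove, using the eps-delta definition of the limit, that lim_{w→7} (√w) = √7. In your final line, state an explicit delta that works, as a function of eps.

Let eps > 0 be given. We want delta > 0 such that 0 < |w − 7| < delta implies |√w − √7| < eps.
Multiplying by the conjugate, |√w − √7| = |w − 7|/(√w + √7).
Restrict delta ≤ 7 so that |w − 7| < 7 forces w > 0, and then √w + √7 > √7.
Hence |√w − √7| < |w − 7|/√7, which is < eps once |w − 7| < √7·eps.
Take delta = min(7, √7·eps). If 0 < |w − 7| < delta then w > 0 and |√w − √7| < |w − 7|/√7 < eps.

delta = min(7, √7·eps)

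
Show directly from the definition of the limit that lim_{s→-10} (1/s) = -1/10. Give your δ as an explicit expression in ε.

Fix ε > 0. We seek δ > 0 such that 0 < |s + 10| < δ implies |1/s + 1/10| < ε.
|1/s + 1/10| = |-10 − s|/(10·|s|) = |s + 10|/(10|s|).
Require δ ≤ 5 so that |s| > 10 − 5 = 5, hence 10|s| > 50.
Then |1/s + 1/10| < |s + 10|/50, which is < ε when |s + 10| < 50ε.
Take δ = min(5, 50ε). Then 0 < |s + 10| < δ gives both |s + 10| < 5 and |s + 10| < 50ε, so |1/s + 1/10| < ε.

δ = min(5, 50ε)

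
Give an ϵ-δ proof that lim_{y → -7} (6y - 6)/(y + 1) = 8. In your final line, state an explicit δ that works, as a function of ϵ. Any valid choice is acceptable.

Let ϵ > 0. We want δ > 0 with 0 < |y + 7| < δ ⇒ |(6y - 6)/(y + 1) − 8| < ϵ.
Combining over a common denominator, (6y - 6)/(y + 1) − 8 = [(6y - 6)·(-6) − (-48)·(y + 1)] / [(-6)·(y + 1)] = 12(y + 7) / ((-6)(y + 1)).
So |(6y - 6)/(y + 1) − 8| = 12|y + 7| / (6·|y + 1|).
Restrict δ ≤ 3. Then |y + 7| < 3 gives |y + 1| = |(y + 7) + (-6)| ≥ 6 − 3 = 3.
Hence |(6y - 6)/(y + 1) − 8| < 12|y + 7|/(6·3) = (2/3)|y + 7|, which is < ϵ once |y + 7| < (3/2)ϵ.
Take δ = min(3, (3/2)ϵ). Then 0 < |y + 7| < δ forces both bounds, so |(6y - 6)/(y + 1) − 8| < ϵ.

δ = min(3, (3/2)ϵ)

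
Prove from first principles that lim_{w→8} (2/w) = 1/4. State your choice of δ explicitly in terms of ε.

δ = min(4, 16ε)

Fix ε > 0. We seek δ > 0 such that 0 < |w − 8| < δ implies |2/w − (1/4)| < ε.
|2/w − (1/4)| = 2·|8 − w|/(8·|w|) = 2|w − 8|/(8|w|).
Restrict δ ≤ 4. Then |w − 8| < 4 gives |w| > 4, so 8|w| > 32.
Then |2/w − (1/4)| < 2|w − 8|/32, which is < ε when |w − 8| < 16ε.
Take δ = min(4, 16ε). Then 0 < |w − 8| < δ gives both |w − 8| < 4 and |w − 8| < 16ε, so |2/w − (1/4)| < ε.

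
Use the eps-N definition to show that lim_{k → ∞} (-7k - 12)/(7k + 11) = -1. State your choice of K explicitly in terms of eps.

K = (1/7)/eps

Let eps > 0 be given. For k ≥ 1, |(-7k - 12)/(7k + 11) + 1| = |-7|/(7(7k + 11)) = 7/(7(7k + 11)).
Since 7k + 11 ≥ 7k for k ≥ 1, this is ≤ 7/(7·7k) = (1/7)/k.
So |(-7k - 12)/(7k + 11) + 1| < eps whenever k > (1/7)/eps.
Take K = (1/7)/eps. If k > K then |(-7k - 12)/(7k + 11) + 1| ≤ (1/7)/k < eps.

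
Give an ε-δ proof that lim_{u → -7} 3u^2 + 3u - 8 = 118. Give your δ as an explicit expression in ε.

δ = min(1, ε/42)

Fix ε > 0. We want δ > 0 such that 0 < |u + 7| < δ implies |(3u^2 + 3u - 8) − 118| < ε.
(3u^2 + 3u - 8) − 118 = 3u^2 + 3u - 126 = (u + 7)(3u - 18).
So |(3u^2 + 3u - 8) − 118| = |u + 7|·|3u - 18|.
Assume first that |u + 7| < 1, so |u| < 8. Then |3u - 18| ≤ 3·8 + 18 = 42.
Hence |(3u^2 + 3u - 8) − 118| ≤ 42|u + 7| < ε provided |u + 7| < ε/42.
Take δ = min(1, ε/42). Then 0 < |u + 7| < δ gives both |u + 7| < 1 and |u + 7| < ε/42, so |(3u^2 + 3u - 8) − 118| < ε.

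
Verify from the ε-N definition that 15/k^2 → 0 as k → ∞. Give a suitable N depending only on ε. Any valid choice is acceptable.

Suppose ε > 0. For k ≥ 1, |15/k^2 − 0| = 15/k^2.
15/k^2 < ε ⇔ k^2 > 15/ε ⇔ k > (15/ε)^{1/2}.
Take N = (15/ε)^{1/2}. Then k > N implies 15/k^2 < ε.

N = (15/ε)^{1/2}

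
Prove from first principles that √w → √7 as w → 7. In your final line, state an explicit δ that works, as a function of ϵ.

Fix ϵ > 0. We want δ > 0 such that 0 < |w − 7| < δ implies |√w − √7| < ϵ.
Multiplying by the conjugate, |√w − √7| = |w − 7|/(√w + √7).
Restrict δ ≤ 7 so that |w − 7| < 7 forces w > 0, and then √w + √7 > √7.
Hence |√w − √7| < |w − 7|/√7, which is < ϵ once |w − 7| < √7·ϵ.
Take δ = min(7, √7·ϵ). If 0 < |w − 7| < δ then w > 0 and |√w − √7| < |w − 7|/√7 < ϵ.

δ = min(7, √7·ϵ)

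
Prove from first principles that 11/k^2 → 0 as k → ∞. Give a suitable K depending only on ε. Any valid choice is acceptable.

K = (11/ε)^{1/2}

Suppose ε > 0. For k ≥ 1, |11/k^2 − 0| = 11/k^2.
11/k^2 < ε ⇔ k^2 > 11/ε ⇔ k > (11/ε)^{1/2}.
Take K = (11/ε)^{1/2}. Then k > K implies 11/k^2 < ε.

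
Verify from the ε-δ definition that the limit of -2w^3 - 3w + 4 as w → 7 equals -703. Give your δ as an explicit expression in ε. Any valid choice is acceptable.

δ = min(1, ε/341)

Suppose ε > 0. We want δ > 0 such that 0 < |w − 7| < δ implies |(-2w^3 - 3w + 4) + 703| < ε.
(-2w^3 - 3w + 4) + 703 = -2w^3 - 3w + 707 = (w − 7)(-2w^2 - 14w - 101).
So |(-2w^3 - 3w + 4) + 703| = |w − 7|·|-2w^2 - 14w - 101|.
Require δ ≤ 1. Then |w − 7| < 1 gives |w| < 8, and by the triangle inequality |-2w^2 - 14w - 101| ≤ 2·8^2 + 14·8 + 101 = 341.
Hence |(-2w^3 - 3w + 4) + 703| ≤ 341|w − 7| < ε provided |w − 7| < ε/341.
Choosing δ = min(1, ε/341) ensures both conditions, hence |(-2w^3 - 3w + 4) + 703| < ε.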